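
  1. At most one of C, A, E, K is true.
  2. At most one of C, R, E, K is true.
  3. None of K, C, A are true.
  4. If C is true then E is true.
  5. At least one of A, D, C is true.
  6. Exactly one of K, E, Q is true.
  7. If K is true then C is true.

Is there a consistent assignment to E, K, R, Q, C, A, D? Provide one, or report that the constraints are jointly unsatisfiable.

E = False, K = False, R = False, Q = True, C = False, A = False, D = True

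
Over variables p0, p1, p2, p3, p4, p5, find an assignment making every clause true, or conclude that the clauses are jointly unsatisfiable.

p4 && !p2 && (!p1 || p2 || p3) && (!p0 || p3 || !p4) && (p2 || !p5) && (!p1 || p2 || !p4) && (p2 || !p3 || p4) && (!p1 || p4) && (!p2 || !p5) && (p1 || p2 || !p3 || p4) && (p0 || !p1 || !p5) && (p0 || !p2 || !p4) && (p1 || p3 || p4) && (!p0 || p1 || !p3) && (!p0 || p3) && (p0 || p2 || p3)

Unit clause (p4) forces p4 = True.
Unit clause (!p2) forces p2 = False.
In (p2 || !p5) only !p5 is left, so p5 = False.
In (!p1 || p2 || !p4) only !p1 is left, so p1 = False.
Try p0 = True:
  (!p0 || p3 || !p4) forces p3 = True.
  clause (!p0 || p1 || !p3) is falsified — backtrack.
So p0 = False.
  then (p0 || p2 || p3) forces p3 = True.
All clauses satisfied.

p0 = False, p1 = False, p2 = False, p3 = True, p4 = True, p5 = False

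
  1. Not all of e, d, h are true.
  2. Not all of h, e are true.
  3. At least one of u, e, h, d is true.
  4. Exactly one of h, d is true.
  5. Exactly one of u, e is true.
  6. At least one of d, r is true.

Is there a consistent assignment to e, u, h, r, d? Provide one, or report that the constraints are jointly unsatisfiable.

e=T, u=F, h=F, r=F, d=T

  (1) {e, d, h}: 2/3 true — not all ✓
  (2) {h, e}: 1/2 true — not all ✓
  (3) {u, e, h, d}: 2 true — at least one ✓
  (4) {h, d}: 1 true — exactly one ✓
  (5) {u, e}: 1 true — exactly one ✓
  (6) {d, r}: 1 true — at least one ✓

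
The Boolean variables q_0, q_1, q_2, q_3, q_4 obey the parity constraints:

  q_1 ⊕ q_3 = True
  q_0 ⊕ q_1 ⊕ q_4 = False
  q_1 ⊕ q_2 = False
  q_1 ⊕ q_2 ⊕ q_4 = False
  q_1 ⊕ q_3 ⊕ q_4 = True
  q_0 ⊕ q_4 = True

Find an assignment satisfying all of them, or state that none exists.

q_0=T, q_1=T, q_2=T, q_3=F, q_4=F

q_1 ⊕ q_3 = T ⊕ F = True ✓
q_0 ⊕ q_1 ⊕ q_4 = T ⊕ T ⊕ F = False ✓
q_1 ⊕ q_2 = T ⊕ T = False ✓
q_1 ⊕ q_2 ⊕ q_4 = T ⊕ T ⊕ F = False ✓
q_1 ⊕ q_3 ⊕ q_4 = T ⊕ F ⊕ F = True ✓
q_0 ⊕ q_4 = T ⊕ F = True ✓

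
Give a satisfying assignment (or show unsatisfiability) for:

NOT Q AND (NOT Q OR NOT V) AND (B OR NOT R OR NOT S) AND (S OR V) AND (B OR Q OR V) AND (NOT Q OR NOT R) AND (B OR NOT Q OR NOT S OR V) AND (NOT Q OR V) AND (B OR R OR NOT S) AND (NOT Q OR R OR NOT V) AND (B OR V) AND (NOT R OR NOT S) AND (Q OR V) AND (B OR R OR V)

B = False, V = True, S = False, R = True, Q = False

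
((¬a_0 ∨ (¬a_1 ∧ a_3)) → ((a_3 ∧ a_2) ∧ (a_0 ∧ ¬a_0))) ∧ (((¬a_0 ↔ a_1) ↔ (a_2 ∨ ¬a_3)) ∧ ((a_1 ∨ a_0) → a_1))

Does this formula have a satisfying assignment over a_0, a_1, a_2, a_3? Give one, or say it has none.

a_0 = True; a_1 = True; a_2 = False; a_3 = True

  (¬a_0 ∨ (¬a_1 ∧ a_3)) → ((a_3 ∧ a_2) ∧ (a_0 ∧ ¬a_0)) = True
    ¬a_0 ∨ (¬a_1 ∧ a_3) = False
      ¬a_0 = False
      ¬a_1 ∧ a_3 = False
        ¬a_1 = False
    (a_3 ∧ a_2) ∧ (a_0 ∧ ¬a_0) = False
      a_3 ∧ a_2 = False
      a_0 ∧ ¬a_0 = False
        ¬a_0 = False
  ((¬a_0 ↔ a_1) ↔ (a_2 ∨ ¬a_3)) ∧ ((a_1 ∨ a_0) → a_1) = True
    (¬a_0 ↔ a_1) ↔ (a_2 ∨ ¬a_3) = True
      ¬a_0 ↔ a_1 = False
        ¬a_0 = False
      a_2 ∨ ¬a_3 = False
        ¬a_3 = False
    (a_1 ∨ a_0) → a_1 = True
      a_1 ∨ a_0 = True
Both conjuncts True, so the formula holds.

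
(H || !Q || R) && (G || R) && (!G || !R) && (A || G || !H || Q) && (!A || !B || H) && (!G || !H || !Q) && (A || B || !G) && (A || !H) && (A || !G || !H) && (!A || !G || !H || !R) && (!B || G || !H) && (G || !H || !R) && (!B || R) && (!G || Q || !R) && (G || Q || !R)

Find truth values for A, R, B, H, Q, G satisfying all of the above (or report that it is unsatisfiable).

Set A = True.
Set R = False.
  then (G || R) forces G = True.
  then (!B || R) forces B = False.
Set H = True.
  then (!G || !H || !Q) forces Q = False.
All clauses satisfied.

A = True, R = False, B = False, H = True, Q = False, G = True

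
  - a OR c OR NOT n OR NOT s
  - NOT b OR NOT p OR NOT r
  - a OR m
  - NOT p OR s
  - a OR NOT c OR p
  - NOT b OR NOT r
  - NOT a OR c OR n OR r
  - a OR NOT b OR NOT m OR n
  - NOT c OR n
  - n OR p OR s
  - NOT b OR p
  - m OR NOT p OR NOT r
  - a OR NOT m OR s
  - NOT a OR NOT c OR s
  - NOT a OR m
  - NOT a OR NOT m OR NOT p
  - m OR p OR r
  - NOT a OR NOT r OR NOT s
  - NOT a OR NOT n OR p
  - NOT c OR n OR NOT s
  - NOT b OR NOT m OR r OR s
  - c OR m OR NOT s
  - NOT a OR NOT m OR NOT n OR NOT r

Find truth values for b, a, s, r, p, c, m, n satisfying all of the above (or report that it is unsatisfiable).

b = False, a = False, s = True, r = False, p = True, c = True, m = True, n = True

Set b = False.
Set a = False.
  then (a OR m) forces m = True.
  then (a OR NOT m OR s) forces s = True.
Set r = False.
Set p = True.
Set c = True.
  then (NOT c OR n) forces n = True.
All clauses satisfied.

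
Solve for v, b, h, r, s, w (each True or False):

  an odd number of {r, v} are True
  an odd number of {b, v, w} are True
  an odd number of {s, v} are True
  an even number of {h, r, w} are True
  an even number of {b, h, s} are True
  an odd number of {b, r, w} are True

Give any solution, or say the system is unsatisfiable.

Adding constraints 1, 2, 6 mod 2: every variable appears an even number of times on the left, so the left side is 0.
But the right sides sum to 1 (mod 2). 0 ≠ 1 — the system is inconsistent.

Unsatisfiable — no assignment works.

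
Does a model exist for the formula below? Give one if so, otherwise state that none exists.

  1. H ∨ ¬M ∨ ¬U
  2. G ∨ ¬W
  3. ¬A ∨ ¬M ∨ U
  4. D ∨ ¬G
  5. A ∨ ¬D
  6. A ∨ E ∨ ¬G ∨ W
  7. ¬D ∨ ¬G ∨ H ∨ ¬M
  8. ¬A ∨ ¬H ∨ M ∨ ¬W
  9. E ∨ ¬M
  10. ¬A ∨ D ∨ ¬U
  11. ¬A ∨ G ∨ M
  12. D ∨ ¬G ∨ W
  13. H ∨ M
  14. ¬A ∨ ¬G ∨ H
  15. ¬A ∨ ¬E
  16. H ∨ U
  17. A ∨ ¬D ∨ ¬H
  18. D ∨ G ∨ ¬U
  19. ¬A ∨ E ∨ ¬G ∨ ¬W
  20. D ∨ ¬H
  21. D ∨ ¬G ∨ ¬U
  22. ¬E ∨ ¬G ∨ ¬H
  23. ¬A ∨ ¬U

A = True, U = False, E = False, H = True, W = False, G = True, D = True, M = False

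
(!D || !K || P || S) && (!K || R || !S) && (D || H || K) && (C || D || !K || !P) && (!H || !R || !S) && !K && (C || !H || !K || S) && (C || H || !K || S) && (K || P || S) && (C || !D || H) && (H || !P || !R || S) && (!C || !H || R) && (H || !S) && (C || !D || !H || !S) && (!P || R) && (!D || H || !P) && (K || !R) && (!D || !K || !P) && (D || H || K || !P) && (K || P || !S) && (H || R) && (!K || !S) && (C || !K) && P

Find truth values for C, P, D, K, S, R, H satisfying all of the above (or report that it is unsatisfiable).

UNSATISFIABLE

Case P = True:
  (!K) forces K = False.
  (!P || R) forces R = True.
  Clause (K || !R) is falsified — contradiction.
Case P = False:
  Clause (P) is falsified — contradiction.
Both cases fail, so the formula is unsatisfiable.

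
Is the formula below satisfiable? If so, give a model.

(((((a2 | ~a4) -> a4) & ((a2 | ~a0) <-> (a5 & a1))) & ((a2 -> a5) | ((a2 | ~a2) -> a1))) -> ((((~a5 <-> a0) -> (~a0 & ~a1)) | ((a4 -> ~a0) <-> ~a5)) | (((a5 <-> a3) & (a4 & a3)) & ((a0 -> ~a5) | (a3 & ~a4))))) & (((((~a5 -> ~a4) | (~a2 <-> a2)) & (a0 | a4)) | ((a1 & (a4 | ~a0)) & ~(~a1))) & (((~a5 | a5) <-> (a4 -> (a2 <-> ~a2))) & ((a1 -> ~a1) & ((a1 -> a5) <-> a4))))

Case a1 = True: the conjunct a1 -> ~a1 becomes True -> ~True = False.
Case a1 = False: the formula simplifies to (((((a2 | ~a4) -> a4) & ~((a2 | ~a0))) & ((a2 -> a5) | ~((a2 | ~a2)))) -> ((((~a5 <-> a0) -> ~a0) | ((a4 -> ~a0) <-> ~a5)) | (((a5 <-> a3) & (a4 & a3)) & ((a0 -> ~a5) | (a3 & ~a4))))) & ((((~a5 -> ~a4) | (~a2 <-> a2)) & (a0 | a4)) & (((~a5 | a5) <-> (a4 -> (a2 <-> ~a2))) & a4)).
  a4 = True: simplifies to ((~((a2 | ~a0)) & ((a2 -> a5) | ~((a2 | ~a2)))) -> ((((~a5 <-> a0) -> ~a0) | (~a0 <-> ~a5)) | (((a5 <-> a3) & a3) & (a0 -> ~a5)))) & ((a5 | (~a2 <-> a2)) & ((~a5 | a5) <-> (a2 <-> ~a2))).
    a2 = True: simplifies to a5 & ~((~a5 | a5)).
      a5 = True: the conjunct ~((~a5 | a5)) becomes ~((False | True)) = False.
      a5 = False: the conjunct a5 is False.
    a2 = False: simplifies to (~(~a0) -> ((((~a5 <-> a0) -> ~a0) | (~a0 <-> ~a5)) | (((a5 <-> a3) & a3) & (a0 -> ~a5)))) & (a5 & ~((~a5 | a5))).
      a5 = True: the conjunct ~((~a5 | a5)) becomes ~((False | True)) = False.
      a5 = False: the conjunct a5 is False.
  a4 = False: the conjunct a4 is False.
Both cases fail — unsatisfiable.

The formula is unsatisfiable.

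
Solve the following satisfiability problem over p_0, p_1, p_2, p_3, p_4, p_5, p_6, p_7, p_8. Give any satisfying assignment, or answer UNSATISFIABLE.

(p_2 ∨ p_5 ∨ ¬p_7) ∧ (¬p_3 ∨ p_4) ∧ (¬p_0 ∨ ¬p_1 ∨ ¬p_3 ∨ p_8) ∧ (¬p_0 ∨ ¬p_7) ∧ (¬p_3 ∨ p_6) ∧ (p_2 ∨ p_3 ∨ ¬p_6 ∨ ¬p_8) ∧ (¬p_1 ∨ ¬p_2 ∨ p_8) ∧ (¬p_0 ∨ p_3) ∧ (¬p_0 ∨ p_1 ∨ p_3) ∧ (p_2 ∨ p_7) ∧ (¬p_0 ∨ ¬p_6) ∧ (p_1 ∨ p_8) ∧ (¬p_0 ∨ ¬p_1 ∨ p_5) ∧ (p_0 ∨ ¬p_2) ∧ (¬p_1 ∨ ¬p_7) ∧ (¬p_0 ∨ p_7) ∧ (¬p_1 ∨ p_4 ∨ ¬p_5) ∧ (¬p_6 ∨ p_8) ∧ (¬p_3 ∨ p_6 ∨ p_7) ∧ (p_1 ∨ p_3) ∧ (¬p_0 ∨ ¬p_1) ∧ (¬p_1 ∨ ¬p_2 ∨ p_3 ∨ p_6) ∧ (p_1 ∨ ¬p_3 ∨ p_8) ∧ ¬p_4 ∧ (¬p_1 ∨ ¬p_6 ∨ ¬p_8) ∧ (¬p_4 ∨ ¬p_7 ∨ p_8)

Case p_3 = True:
  (¬p_3 ∨ p_4) forces p_4 = True.
  Clause (¬p_4) is falsified — contradiction.
Case p_3 = False:
  (¬p_0 ∨ p_3) forces p_0 = False.
  (p_0 ∨ ¬p_2) forces p_2 = False.
  (p_2 ∨ p_7) forces p_7 = True.
  (p_2 ∨ p_5 ∨ ¬p_7) forces p_5 = True.
  (¬p_1 ∨ ¬p_7) forces p_1 = False.
  Clause (p_1 ∨ p_3) is falsified — contradiction.
Both cases fail, so the formula is unsatisfiable.

Unsatisfiable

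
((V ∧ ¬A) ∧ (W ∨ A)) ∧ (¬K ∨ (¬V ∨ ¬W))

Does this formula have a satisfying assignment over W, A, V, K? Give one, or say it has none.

W: True, A: False, V: True, K: False

  (V ∧ ¬A) ∧ (W ∨ A) = True
    V ∧ ¬A = True
      ¬A = True
    W ∨ A = True
  ¬K ∨ (¬V ∨ ¬W) = True
    ¬K = True
    ¬V ∨ ¬W = False
      ¬V = False
      ¬W = False
Both conjuncts True, so the formula holds.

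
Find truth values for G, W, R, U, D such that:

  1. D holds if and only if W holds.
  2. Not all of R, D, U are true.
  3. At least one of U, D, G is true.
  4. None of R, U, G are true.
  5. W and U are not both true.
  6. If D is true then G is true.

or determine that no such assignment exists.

The formula is unsatisfiable.

Case G = True:
  Constraint (4) is violated (G=T) — contradiction.
Case G = False:
  (4) forces R = False.
  (4) forces U = False.
  (3) with U=F, G=F forces D = True.
  Constraint (6) is violated (D=T, G=F) — contradiction.
Both cases fail — unsatisfiable.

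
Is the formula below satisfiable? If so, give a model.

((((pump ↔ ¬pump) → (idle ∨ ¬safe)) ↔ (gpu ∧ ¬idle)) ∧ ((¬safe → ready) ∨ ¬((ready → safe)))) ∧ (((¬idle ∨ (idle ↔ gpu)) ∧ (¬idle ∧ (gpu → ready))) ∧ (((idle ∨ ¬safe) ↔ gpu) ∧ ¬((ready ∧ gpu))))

The formula is unsatisfiable.

Case idle = True: the conjunct ((pump ↔ ¬pump) → (idle ∨ ¬safe)) ↔ (gpu ∧ ¬idle) becomes ((pump ↔ ¬pump) → True) ↔ (gpu ∧ False) = False.
Case idle = False: the formula simplifies to ((((pump ↔ ¬pump) → ¬safe) ↔ gpu) ∧ ((¬safe → ready) ∨ ¬((ready → safe)))) ∧ ((gpu → ready) ∧ ((¬safe ↔ gpu) ∧ ¬((ready ∧ gpu)))).
  ready = True: simplifies to (((pump ↔ ¬pump) → ¬safe) ↔ gpu) ∧ ((¬safe ↔ gpu) ∧ ¬gpu).
    gpu = True: the conjunct ¬gpu is False.
    gpu = False: simplifies to ¬(((pump ↔ ¬pump) → ¬safe)) ∧ safe.
      pump = True: the conjunct ¬(((pump ↔ ¬pump) → ¬safe)) becomes ¬((False → ¬safe)) = False.
      pump = False: the conjunct ¬(((pump ↔ ¬pump) → ¬safe)) becomes ¬((False → ¬safe)) = False.
  ready = False: simplifies to ((((pump ↔ ¬pump) → ¬safe) ↔ gpu) ∧ safe) ∧ (¬gpu ∧ (¬safe ↔ gpu)).
    gpu = True: the conjunct ¬gpu is False.
    gpu = False: simplifies to (¬(((pump ↔ ¬pump) → ¬safe)) ∧ safe) ∧ safe.
      pump = True: the conjunct ¬(((pump ↔ ¬pump) → ¬safe)) becomes ¬((False → ¬safe)) = False.
      pump = False: the conjunct ¬(((pump ↔ ¬pump) → ¬safe)) becomes ¬((False → ¬safe)) = False.
Both cases fail — unsatisfiable.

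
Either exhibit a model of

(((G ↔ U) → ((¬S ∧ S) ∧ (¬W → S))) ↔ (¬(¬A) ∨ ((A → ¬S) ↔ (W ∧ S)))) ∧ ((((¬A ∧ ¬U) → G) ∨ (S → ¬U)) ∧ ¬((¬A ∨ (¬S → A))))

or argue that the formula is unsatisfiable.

Unsatisfiable — no assignment works.

The conjunct ¬((¬A ∨ (¬S → A))) is unsatisfiable on its own:
  A=F, S=F: evaluates to False.
  A=F, S=T: evaluates to False.
  A=T, S=F: evaluates to False.
  A=T, S=T: evaluates to False.
So the whole conjunction is unsatisfiable.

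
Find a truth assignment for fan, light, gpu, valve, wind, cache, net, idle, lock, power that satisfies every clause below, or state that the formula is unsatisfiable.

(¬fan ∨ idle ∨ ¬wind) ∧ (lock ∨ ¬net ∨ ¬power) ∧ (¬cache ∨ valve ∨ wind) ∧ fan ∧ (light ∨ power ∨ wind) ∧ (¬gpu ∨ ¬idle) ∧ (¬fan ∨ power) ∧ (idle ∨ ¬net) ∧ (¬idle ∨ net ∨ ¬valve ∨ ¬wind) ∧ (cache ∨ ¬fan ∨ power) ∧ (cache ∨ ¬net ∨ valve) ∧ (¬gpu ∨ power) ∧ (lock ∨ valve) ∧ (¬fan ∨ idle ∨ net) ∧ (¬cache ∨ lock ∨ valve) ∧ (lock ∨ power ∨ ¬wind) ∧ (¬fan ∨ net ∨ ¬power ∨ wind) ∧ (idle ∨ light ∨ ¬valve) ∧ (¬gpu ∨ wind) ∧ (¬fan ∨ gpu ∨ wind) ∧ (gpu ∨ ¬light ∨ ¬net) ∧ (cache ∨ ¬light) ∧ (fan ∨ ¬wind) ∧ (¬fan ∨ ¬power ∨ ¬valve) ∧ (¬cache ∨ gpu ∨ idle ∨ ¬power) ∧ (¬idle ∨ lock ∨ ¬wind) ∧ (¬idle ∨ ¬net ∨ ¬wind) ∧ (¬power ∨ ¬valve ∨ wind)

fan: True, light: False, gpu: False, valve: False, wind: True, cache: True, net: False, idle: True, lock: True, power: True

Unit clause (fan) forces fan = True.
In (¬fan ∨ power) only power is left, so power = True.
In (¬fan ∨ ¬power ∨ ¬valve) only ¬valve is left, so valve = False.
In (lock ∨ valve) only lock is left, so lock = True.
Set light = False.
Try gpu = True:
  (¬gpu ∨ ¬idle) forces idle = False.
  (¬fan ∨ idle ∨ ¬wind) forces wind = False.
  clause (¬gpu ∨ wind) is falsified — backtrack.
So gpu = False.
  then (¬fan ∨ gpu ∨ wind) forces wind = True.
  then (¬fan ∨ idle ∨ ¬wind) forces idle = True.
  then (¬idle ∨ ¬net ∨ ¬wind) forces net = False.
Set cache = True.
All clauses satisfied.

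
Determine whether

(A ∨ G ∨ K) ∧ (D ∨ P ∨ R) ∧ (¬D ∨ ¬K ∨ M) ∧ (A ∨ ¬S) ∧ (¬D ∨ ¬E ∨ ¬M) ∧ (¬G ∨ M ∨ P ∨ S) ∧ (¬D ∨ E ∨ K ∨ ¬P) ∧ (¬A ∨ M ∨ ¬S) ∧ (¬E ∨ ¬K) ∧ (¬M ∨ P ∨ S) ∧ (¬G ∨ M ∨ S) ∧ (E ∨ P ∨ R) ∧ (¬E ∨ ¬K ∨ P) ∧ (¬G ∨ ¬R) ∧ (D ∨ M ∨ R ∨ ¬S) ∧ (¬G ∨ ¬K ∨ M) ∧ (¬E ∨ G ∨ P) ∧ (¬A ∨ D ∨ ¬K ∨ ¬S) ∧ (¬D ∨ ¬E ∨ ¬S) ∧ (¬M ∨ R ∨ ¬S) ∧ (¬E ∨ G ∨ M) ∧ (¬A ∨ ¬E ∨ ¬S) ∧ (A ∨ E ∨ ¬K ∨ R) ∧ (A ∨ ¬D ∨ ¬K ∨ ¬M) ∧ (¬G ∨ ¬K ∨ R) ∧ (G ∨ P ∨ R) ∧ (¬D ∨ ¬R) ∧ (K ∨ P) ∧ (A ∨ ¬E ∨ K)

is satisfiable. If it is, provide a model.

M = True, E = True, R = False, P = True, A = True, G = False, D = False, S = False, K = False

Set M = True.
Set E = True.
  then (¬D ∨ ¬E ∨ ¬M) forces D = False.
  then (¬E ∨ ¬K) forces K = False.
  then (K ∨ P) forces P = True.
  then (A ∨ ¬E ∨ K) forces A = True.
  then (¬A ∨ ¬E ∨ ¬S) forces S = False.
Set R = False.
Set G = False.
All clauses satisfied.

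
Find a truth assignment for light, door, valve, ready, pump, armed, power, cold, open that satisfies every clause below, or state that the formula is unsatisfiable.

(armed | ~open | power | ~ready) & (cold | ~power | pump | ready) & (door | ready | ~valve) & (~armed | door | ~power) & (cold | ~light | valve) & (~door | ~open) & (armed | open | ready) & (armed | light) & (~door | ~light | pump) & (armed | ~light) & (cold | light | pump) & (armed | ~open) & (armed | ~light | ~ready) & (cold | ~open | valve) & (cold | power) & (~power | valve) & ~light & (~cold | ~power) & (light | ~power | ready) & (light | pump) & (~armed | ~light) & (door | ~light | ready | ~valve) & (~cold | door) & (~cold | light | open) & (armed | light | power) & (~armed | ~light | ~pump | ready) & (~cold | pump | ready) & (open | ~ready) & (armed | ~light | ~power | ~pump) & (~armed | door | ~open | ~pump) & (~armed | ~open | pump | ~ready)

Case door = True:
  (~door | ~open) forces open = False.
  (~light) forces light = False.
  (armed | light) forces armed = True.
  (light | pump) forces pump = True.
  (~cold | light | open) forces cold = False.
  (cold | power) forces power = True.
  (~power | valve) forces valve = True.
  (light | ~power | ready) forces ready = True.
  Clause (open | ~ready) is falsified — contradiction.
Case door = False:
  (~light) forces light = False.
  (armed | light) forces armed = True.
  (~armed | door | ~power) forces power = False.
  (cold | power) forces cold = True.
  Clause (~cold | door) is falsified — contradiction.
Both cases fail, so the formula is unsatisfiable.

No satisfying assignment exists.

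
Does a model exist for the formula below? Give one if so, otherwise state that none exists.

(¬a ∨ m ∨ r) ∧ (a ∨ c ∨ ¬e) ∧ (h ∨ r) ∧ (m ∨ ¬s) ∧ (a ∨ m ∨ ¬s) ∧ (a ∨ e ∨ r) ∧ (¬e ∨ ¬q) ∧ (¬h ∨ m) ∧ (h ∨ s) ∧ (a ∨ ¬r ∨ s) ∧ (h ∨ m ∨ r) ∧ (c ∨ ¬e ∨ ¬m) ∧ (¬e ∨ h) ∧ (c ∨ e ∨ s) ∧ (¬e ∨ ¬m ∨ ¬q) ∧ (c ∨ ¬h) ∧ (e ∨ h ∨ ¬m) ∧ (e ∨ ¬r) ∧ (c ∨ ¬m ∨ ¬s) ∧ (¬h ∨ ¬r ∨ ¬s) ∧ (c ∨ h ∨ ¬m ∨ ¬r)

Set e = False.
  then (e ∨ ¬r) forces r = False.
  then (h ∨ r) forces h = True.
  then (a ∨ e ∨ r) forces a = True.
  then (¬h ∨ m) forces m = True.
  then (c ∨ ¬h) forces c = True.
Set q = True.
Set s = False.
All clauses satisfied.

e = False; h = True; q = True; c = True; s = False; r = False; a = True; m = True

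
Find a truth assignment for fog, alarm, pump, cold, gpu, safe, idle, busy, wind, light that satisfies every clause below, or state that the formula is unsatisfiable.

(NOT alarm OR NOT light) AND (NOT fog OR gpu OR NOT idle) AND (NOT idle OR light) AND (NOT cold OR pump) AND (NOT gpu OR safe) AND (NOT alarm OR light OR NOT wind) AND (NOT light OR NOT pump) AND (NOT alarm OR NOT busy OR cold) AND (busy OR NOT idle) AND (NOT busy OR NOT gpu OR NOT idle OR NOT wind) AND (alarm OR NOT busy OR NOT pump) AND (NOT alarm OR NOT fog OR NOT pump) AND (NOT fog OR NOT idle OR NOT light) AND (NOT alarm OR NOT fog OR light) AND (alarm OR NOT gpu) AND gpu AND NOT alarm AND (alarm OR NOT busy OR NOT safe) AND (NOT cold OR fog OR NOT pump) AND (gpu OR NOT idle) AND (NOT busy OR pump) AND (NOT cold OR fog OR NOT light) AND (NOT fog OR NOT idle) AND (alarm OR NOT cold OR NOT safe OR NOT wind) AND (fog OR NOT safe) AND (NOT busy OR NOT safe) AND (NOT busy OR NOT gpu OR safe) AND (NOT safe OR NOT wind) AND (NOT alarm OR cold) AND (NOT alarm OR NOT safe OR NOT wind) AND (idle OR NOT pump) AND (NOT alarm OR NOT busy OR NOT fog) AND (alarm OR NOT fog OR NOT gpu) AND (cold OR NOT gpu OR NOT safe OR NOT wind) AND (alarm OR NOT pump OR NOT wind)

Case alarm = True:
  Clause (NOT alarm) is falsified — contradiction.
Case alarm = False:
  (alarm OR NOT gpu) forces gpu = False.
  Clause (gpu) is falsified — contradiction.
Both cases fail, so the formula is unsatisfiable.

No satisfying assignment exists.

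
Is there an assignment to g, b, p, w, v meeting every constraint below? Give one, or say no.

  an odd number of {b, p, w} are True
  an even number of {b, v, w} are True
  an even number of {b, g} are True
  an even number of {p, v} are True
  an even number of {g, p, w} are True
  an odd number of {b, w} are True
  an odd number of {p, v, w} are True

Unsatisfiable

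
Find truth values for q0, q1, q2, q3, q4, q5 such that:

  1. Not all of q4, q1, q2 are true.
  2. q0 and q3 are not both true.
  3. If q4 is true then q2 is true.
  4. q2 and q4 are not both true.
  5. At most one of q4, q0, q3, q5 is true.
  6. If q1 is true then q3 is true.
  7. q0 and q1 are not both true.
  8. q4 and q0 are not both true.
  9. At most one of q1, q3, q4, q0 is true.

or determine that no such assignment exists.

q0 = False; q1 = False; q2 = False; q3 = True; q4 = False; q5 = False

  (1) {q4, q1, q2}: 0/3 true — not all ✓
  (2) q0=F, q3=T — not both ✓
  (3) q4=F ⇒ q2: vacuous ✓
  (4) q2=F, q4=F — not both ✓
  (5) {q4, q0, q3, q5}: 1 true — at most one ✓
  (6) q1=F ⇒ q3: vacuous ✓
  (7) q0=F, q1=F — not both ✓
  (8) q4=F, q0=F — not both ✓
  (9) {q1, q3, q4, q0}: 1 true — at most one ✓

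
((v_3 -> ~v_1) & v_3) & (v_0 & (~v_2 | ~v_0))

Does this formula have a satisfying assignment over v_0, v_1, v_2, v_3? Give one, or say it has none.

v_0: True; v_1: False; v_2: False; v_3: True

  (v_3 -> ~v_1) & v_3 = True
    v_3 -> ~v_1 = True
      ~v_1 = True
  v_0 & (~v_2 | ~v_0) = True
    ~v_2 | ~v_0 = True
      ~v_2 = True
      ~v_0 = False
Both conjuncts True, so the formula holds.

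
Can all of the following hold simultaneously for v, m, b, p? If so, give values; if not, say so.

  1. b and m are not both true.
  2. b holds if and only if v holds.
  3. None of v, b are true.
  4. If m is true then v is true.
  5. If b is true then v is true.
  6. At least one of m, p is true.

v=F; m=F; b=F; p=T

  (1) b=F, m=F — not both ✓
  (2) b=F, v=F — same ✓
  (3) {v, b}: 0 true — none ✓
  (4) m=F ⇒ v: vacuous ✓
  (5) b=F ⇒ v: vacuous ✓
  (6) {m, p}: 1 true — at least one ✓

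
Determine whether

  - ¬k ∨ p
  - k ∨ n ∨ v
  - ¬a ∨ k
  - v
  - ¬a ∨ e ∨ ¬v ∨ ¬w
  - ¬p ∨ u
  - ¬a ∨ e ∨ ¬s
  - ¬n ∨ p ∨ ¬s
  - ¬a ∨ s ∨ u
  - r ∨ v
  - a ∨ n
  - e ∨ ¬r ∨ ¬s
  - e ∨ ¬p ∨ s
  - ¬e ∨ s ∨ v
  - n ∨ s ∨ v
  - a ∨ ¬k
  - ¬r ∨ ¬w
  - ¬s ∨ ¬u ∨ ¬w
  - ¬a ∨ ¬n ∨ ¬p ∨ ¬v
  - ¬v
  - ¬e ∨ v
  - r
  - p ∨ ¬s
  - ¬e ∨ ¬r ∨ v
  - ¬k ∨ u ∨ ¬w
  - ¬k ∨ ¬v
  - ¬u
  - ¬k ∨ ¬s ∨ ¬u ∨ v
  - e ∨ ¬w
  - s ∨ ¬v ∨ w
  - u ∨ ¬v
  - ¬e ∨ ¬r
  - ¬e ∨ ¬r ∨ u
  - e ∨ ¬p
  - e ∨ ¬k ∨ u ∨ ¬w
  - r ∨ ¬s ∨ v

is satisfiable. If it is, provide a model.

No satisfying assignment exists.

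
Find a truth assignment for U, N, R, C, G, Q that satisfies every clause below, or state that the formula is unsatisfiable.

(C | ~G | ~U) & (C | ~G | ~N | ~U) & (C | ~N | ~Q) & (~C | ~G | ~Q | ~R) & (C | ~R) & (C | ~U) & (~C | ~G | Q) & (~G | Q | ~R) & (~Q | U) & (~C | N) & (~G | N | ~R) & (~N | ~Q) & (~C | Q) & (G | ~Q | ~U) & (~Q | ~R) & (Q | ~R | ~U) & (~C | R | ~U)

Try U = True:
  (C | ~U) forces C = True.
  (~C | N) forces N = True.
  (~N | ~Q) forces Q = False.
  clause (~C | Q) is falsified — backtrack.
So U = False.
  then (~Q | U) forces Q = False.
  then (~C | Q) forces C = False.
  then (C | ~R) forces R = False.
Set N = True.
Set G = False.
All clauses satisfied.

U: False, N: True, R: False, C: False, G: False, Q: False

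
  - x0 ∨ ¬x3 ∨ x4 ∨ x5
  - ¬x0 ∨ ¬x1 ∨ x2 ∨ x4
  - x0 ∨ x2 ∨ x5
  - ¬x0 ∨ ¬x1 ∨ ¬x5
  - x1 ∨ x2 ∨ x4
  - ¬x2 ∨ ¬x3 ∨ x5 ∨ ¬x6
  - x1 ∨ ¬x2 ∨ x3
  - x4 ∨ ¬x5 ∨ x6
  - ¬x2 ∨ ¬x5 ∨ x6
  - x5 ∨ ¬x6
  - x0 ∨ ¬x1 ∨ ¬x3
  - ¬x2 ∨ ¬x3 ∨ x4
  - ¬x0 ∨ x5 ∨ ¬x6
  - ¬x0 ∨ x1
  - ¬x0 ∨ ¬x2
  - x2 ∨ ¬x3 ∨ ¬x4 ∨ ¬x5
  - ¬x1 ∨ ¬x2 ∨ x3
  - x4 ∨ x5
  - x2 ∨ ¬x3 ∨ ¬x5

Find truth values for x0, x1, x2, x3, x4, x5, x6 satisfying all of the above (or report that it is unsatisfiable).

x0=F; x1=T; x2=F; x3=F; x4=F; x5=T; x6=T

Set x0 = False.
Set x1 = True.
  then (x0 ∨ ¬x1 ∨ ¬x3) forces x3 = False.
  then (¬x1 ∨ ¬x2 ∨ x3) forces x2 = False.
  then (x0 ∨ x2 ∨ x5) forces x5 = True.
Set x4 = False.
  then (x4 ∨ ¬x5 ∨ x6) forces x6 = True.
All clauses satisfied.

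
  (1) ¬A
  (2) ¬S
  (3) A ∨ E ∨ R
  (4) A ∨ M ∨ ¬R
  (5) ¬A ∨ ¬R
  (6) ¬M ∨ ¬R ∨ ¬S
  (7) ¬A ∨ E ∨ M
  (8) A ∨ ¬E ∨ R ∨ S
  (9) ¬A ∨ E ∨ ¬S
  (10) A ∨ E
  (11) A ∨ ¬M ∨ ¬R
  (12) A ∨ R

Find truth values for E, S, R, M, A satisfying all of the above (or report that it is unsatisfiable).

The formula is unsatisfiable.

Case S = True:
  Clause (¬S) is falsified — contradiction.
Case S = False:
  (¬A) forces A = False.
  (A ∨ E) forces E = True.
  (A ∨ ¬E ∨ R ∨ S) forces R = True.
  (A ∨ M ∨ ¬R) forces M = True.
  Clause (A ∨ ¬M ∨ ¬R) is falsified — contradiction.
Both cases fail, so the formula is unsatisfiable.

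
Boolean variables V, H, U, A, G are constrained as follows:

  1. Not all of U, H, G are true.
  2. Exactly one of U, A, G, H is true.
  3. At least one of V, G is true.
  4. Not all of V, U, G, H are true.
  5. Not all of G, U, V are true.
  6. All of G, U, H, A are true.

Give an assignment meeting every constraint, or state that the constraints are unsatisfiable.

The formula is unsatisfiable.

Case H = True:
  (2) with H=T forces U = False.
  Constraint (6) is violated (U=F) — contradiction.
Case H = False:
  Constraint (6) is violated (H=F) — contradiction.
Both cases fail — unsatisfiable.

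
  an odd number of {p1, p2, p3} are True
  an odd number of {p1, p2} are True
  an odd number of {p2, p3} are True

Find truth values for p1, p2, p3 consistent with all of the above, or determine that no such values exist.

p1 = False, p2 = True, p3 = False

{p1, p2, p3}: 1 true → odd ✓
{p1, p2}: 1 true → odd ✓
{p2, p3}: 1 true → odd ✓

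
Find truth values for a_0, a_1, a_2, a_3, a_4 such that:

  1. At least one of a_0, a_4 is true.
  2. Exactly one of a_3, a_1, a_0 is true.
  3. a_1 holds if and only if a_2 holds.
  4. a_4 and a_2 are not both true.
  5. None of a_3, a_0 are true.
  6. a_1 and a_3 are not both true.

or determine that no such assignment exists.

Unsatisfiable — no assignment works.

Case a_3 = True:
  Constraint (5) is violated (a_3=T) — contradiction.
Case a_3 = False:
  (5) forces a_0 = False.
  (1) with a_0=F forces a_4 = True.
  (2) with a_3=F, a_0=F forces a_1 = True.
  (3) with a_1=T forces a_2 = True.
  Constraint (4) is violated (a_4=T, a_2=T) — contradiction.
Both cases fail — unsatisfiable.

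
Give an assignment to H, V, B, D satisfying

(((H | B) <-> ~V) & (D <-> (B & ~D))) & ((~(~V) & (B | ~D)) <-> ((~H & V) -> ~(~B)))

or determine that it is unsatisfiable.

Case D = True: the conjunct D <-> (B & ~D) becomes True <-> (B & False) = False.
Case D = False: the formula simplifies to (((H | B) <-> ~V) & ~B) & (~(~V) <-> ((~H & V) -> ~(~B))).
  V = True: simplifies to (~((H | B)) & ~B) & (~H -> ~(~B)).
    B = True: the conjunct ~((H | B)) becomes ~((H | True)) = False.
    B = False: simplifies to ~H & H.
      H = True: the conjunct ~H is False.
      H = False: the conjunct H is False.
  V = False: the conjunct ~(~V) <-> ((~H & V) -> ~(~B)) becomes ~True <-> (False -> ~(~B)) = False.
Both cases fail — unsatisfiable.

Unsatisfiable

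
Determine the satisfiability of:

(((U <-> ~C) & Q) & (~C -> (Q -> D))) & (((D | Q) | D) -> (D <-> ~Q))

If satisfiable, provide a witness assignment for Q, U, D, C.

Q = True; U = False; D = False; C = True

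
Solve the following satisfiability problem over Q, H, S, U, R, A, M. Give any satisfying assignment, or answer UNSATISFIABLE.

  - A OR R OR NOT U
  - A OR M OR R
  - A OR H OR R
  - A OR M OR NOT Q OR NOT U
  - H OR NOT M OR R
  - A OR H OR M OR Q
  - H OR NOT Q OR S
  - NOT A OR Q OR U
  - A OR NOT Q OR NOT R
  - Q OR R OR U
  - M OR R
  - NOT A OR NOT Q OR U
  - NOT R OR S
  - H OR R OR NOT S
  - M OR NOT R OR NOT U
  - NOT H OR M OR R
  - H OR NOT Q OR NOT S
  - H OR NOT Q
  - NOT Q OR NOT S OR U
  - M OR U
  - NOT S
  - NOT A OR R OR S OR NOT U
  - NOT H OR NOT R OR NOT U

Q: True, H: True, S: False, U: False, R: False, A: False, M: True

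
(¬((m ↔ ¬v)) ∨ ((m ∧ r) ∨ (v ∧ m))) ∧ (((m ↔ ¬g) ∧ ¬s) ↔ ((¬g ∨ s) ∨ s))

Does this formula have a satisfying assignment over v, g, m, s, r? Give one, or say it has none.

v=F, g=F, m=T, s=F, r=T

  ¬((m ↔ ¬v)) ∨ ((m ∧ r) ∨ (v ∧ m)) = True
    ¬((m ↔ ¬v)) = False
      m ↔ ¬v = True
        ¬v = True
    (m ∧ r) ∨ (v ∧ m) = True
      m ∧ r = True
      v ∧ m = False
  ((m ↔ ¬g) ∧ ¬s) ↔ ((¬g ∨ s) ∨ s) = True
    (m ↔ ¬g) ∧ ¬s = True
      m ↔ ¬g = True
        ¬g = True
      ¬s = True
    (¬g ∨ s) ∨ s = True
      ¬g ∨ s = True
        ¬g = True
Both conjuncts True, so the formula holds.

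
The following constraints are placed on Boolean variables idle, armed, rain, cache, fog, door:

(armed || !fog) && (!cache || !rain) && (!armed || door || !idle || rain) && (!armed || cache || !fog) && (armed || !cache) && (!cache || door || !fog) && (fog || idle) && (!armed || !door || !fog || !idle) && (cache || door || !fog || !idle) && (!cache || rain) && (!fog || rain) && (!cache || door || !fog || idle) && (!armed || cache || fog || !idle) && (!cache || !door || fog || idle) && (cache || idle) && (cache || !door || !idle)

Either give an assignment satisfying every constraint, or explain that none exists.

idle = True; armed = False; rain = False; cache = False; fog = False; door = False

Set idle = True.
Set armed = False.
  then (armed || !fog) forces fog = False.
  then (armed || !cache) forces cache = False.
  then (cache || !door || !idle) forces door = False.
Set rain = False.
All clauses satisfied.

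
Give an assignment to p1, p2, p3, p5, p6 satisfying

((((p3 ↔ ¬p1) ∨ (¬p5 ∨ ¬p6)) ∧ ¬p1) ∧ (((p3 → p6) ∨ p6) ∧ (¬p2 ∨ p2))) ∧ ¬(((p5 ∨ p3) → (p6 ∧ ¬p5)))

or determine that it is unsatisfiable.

p1 = False; p2 = False; p3 = True; p5 = True; p6 = True

  (((p3 ↔ ¬p1) ∨ (¬p5 ∨ ¬p6)) ∧ ¬p1) ∧ (((p3 → p6) ∨ p6) ∧ (¬p2 ∨ p2)) = True
    ((p3 ↔ ¬p1) ∨ (¬p5 ∨ ¬p6)) ∧ ¬p1 = True
      (p3 ↔ ¬p1) ∨ (¬p5 ∨ ¬p6) = True
        p3 ↔ ¬p1 = True
          ¬p1 = True
        ¬p5 ∨ ¬p6 = False
          ¬p5 = False
          ¬p6 = False
      ¬p1 = True
    ((p3 → p6) ∨ p6) ∧ (¬p2 ∨ p2) = True
      (p3 → p6) ∨ p6 = True
        p3 → p6 = True
      ¬p2 ∨ p2 = True
        ¬p2 = True
  ¬(((p5 ∨ p3) → (p6 ∧ ¬p5))) = True
    (p5 ∨ p3) → (p6 ∧ ¬p5) = False
      p5 ∨ p3 = True
      p6 ∧ ¬p5 = False
        ¬p5 = False
Both conjuncts True, so the formula holds.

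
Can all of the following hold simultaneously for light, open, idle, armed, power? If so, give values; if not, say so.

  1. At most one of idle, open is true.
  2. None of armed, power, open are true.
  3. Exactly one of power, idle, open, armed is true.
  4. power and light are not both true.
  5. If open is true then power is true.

light = True, open = False, idle = True, armed = False, power = False

  (1) {idle, open}: 1 true — at most one ✓
  (2) {armed, power, open}: 0 true — none ✓
  (3) {power, idle, open, armed}: 1 true — exactly one ✓
  (4) power=F, light=T — not both ✓
  (5) open=F ⇒ power: vacuous ✓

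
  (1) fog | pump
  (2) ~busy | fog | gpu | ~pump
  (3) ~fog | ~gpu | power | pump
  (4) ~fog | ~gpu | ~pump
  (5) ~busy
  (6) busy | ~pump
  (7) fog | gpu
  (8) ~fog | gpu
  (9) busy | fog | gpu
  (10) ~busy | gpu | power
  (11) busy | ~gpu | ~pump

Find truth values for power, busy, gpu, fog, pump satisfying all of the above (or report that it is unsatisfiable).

power = True; busy = False; gpu = True; fog = True; pump = False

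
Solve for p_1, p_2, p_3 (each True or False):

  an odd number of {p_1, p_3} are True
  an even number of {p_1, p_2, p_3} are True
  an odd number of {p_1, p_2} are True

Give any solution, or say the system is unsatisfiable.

p_1 = False; p_2 = True; p_3 = True

{p_1, p_3}: 1 true → odd ✓
{p_1, p_2, p_3}: 2 true → even ✓
{p_1, p_2}: 1 true → odd ✓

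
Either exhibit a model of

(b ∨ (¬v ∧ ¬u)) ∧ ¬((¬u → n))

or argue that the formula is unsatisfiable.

u: False, n: False, b: True, v: False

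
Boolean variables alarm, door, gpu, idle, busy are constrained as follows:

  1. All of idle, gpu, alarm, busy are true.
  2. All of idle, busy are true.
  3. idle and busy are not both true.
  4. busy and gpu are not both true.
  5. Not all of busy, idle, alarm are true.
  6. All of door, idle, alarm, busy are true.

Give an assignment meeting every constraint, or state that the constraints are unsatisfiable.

Case busy = True:
  (1) forces idle = True.
  Constraint (3) is violated (idle=T, busy=T) — contradiction.
Case busy = False:
  Constraint (1) is violated (busy=F) — contradiction.
Both cases fail — unsatisfiable.

Unsatisfiable — no assignment works.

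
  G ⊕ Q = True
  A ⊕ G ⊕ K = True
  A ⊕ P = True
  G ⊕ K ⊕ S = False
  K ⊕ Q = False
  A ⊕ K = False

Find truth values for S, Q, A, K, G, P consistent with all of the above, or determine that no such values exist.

S=T, Q=F, A=F, K=F, G=T, P=T

G ⊕ Q = T ⊕ F = True ✓
A ⊕ G ⊕ K = F ⊕ T ⊕ F = True ✓
A ⊕ P = F ⊕ T = True ✓
G ⊕ K ⊕ S = T ⊕ F ⊕ T = False ✓
K ⊕ Q = F ⊕ F = False ✓
A ⊕ K = F ⊕ F = False ✓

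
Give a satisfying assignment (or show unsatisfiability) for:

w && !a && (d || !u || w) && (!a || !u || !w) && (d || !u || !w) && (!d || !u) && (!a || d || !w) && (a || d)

d = True; u = False; a = False; w = True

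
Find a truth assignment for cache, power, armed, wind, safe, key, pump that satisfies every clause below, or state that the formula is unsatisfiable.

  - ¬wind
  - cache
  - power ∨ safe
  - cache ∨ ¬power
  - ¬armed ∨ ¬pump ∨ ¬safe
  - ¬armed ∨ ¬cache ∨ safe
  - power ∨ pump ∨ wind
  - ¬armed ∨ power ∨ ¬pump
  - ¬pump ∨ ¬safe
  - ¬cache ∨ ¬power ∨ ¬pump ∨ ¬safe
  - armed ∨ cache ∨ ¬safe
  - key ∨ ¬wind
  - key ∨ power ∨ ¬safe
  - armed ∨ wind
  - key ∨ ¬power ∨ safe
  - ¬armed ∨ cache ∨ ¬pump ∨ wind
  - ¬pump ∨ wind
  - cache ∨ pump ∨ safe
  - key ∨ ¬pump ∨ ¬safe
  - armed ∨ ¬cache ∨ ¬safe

cache = True, power = True, armed = True, wind = False, safe = True, key = False, pump = False

Unit clause (¬wind) forces wind = False.
Unit clause (cache) forces cache = True.
In (armed ∨ wind) only armed is left, so armed = True.
In (¬pump ∨ wind) only ¬pump is left, so pump = False.
In (¬armed ∨ ¬cache ∨ safe) only safe is left, so safe = True.
In (power ∨ pump ∨ wind) only power is left, so power = True.
Set key = False.
All clauses satisfied.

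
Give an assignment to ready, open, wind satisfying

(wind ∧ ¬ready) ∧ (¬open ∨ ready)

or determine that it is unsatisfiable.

ready = False, open = False, wind = True

  wind ∧ ¬ready = True
    ¬ready = True
  ¬open ∨ ready = True
    ¬open = True
Both conjuncts True, so the formula holds.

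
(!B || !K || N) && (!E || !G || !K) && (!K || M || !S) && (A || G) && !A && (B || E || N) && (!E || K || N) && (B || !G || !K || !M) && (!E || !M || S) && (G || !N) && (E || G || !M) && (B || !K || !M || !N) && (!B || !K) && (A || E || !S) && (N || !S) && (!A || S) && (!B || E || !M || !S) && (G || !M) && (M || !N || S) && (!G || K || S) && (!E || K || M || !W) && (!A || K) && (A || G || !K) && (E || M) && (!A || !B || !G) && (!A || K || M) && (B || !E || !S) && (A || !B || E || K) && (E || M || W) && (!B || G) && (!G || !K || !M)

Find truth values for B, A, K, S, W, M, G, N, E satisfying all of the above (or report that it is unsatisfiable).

B = True; A = False; K = False; S = True; W = False; M = False; G = True; N = True; E = True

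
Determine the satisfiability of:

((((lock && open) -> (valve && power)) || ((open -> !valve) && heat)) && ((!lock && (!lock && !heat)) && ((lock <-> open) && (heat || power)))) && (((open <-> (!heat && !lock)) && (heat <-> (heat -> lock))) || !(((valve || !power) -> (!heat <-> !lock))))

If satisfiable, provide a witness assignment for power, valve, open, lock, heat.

Case lock = True: the conjunct !lock is False.
Case lock = False: the formula simplifies to (!heat && (!open && (heat || power))) && (((open <-> !heat) && (heat <-> !heat)) || !(((valve || !power) -> !heat))).
  heat = True: the conjunct !heat is False.
  heat = False: the conjunct ((open <-> !heat) && (heat <-> !heat)) || !(((valve || !power) -> !heat)) becomes (open && False) || !True = False.
Both cases fail — unsatisfiable.

Unsatisfiable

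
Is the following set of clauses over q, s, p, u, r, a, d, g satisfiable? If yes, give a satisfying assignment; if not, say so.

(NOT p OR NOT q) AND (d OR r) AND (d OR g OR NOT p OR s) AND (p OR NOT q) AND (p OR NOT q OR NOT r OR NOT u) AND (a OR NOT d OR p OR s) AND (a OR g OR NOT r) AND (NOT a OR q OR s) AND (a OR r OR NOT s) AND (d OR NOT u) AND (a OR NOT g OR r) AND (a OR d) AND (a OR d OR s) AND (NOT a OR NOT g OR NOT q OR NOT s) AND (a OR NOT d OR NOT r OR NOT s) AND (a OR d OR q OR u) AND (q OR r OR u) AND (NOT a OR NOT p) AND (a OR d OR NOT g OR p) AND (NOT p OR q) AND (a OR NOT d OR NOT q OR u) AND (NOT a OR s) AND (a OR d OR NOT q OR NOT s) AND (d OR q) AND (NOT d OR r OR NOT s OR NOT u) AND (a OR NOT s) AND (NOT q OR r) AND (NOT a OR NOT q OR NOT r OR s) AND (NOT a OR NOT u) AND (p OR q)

Unsatisfiable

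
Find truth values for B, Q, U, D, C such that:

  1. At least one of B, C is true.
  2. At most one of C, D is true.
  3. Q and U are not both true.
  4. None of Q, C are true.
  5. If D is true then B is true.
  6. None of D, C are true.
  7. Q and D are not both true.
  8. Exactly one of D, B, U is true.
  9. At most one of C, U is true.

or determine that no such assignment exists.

B = True, Q = False, U = False, D = False, C = False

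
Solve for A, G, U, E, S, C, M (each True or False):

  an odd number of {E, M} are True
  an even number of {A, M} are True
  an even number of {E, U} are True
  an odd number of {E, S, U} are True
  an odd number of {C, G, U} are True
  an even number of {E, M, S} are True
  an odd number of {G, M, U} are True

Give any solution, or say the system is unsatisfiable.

A = True, G = False, U = False, E = False, S = True, C = True, M = True

{E, M}: 1 true → odd ✓
{A, M}: 2 true → even ✓
{E, U}: 0 true → even ✓
{E, S, U}: 1 true → odd ✓
{C, G, U}: 1 true → odd ✓
{E, M, S}: 2 true → even ✓
{G, M, U}: 1 true → odd ✓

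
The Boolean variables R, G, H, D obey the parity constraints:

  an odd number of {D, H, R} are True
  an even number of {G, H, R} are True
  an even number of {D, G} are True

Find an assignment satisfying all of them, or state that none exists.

Unsatisfiable

Adding constraints 1, 2, 3 mod 2: every variable appears an even number of times on the left, so the left side is 0.
But the right sides sum to 1 (mod 2). 0 ≠ 1 — the system is inconsistent.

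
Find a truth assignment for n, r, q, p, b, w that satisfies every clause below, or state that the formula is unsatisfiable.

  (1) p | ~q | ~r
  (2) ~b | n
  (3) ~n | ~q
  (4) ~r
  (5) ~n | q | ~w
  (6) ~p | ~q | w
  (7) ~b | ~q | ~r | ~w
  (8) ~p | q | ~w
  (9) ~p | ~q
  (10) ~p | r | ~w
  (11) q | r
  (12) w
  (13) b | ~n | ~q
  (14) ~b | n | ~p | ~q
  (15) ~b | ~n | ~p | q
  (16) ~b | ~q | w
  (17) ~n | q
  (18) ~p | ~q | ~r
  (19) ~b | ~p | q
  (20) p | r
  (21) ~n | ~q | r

Case w = True:
  (~r) forces r = False.
  (~p | r | ~w) forces p = False.
  Clause (p | r) is falsified — contradiction.
Case w = False:
  Clause (w) is falsified — contradiction.
Both cases fail, so the formula is unsatisfiable.

UNSATISFIABLE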